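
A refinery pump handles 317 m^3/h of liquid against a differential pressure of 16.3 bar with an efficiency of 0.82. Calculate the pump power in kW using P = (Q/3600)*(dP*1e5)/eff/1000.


Q = 317 / 3600 = 0.0880556 m^3/s
P = 0.0880556 * (16.3 * 1e5) / 0.82 / 1000 = 175.0

175.0 kW


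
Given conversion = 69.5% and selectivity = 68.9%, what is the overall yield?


Overall yield = conversion (%) * selectivity (%) / 100
Conversion = 69.5%, Selectivity = 68.9%
Y = 69.5 * 68.9 / 100
= 47.8855 %

47.8855 %


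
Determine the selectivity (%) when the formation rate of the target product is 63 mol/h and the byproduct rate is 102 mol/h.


Selectivity = desired / (desired + undesired) * 100
Total products = 63 + 102 = 165 mol/h
S = 63 / 165 * 100
= 0.3818 * 100
= 38.18 %

38.18 %


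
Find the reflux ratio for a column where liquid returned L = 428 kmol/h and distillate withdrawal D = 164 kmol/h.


Reflux ratio definition: R = L / D (liquid returned / distillate withdrawn)
L = 428 kmol/h, D = 164 kmol/h
R = 428 / 164 = 2.610

2.610


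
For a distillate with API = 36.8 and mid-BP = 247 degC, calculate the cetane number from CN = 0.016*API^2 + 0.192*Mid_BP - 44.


CN = 0.016 * 36.8^2 + 0.192 * 247 - 44
CN = 21.66784 + 47.424 - 44 = 25.09184

25.09184


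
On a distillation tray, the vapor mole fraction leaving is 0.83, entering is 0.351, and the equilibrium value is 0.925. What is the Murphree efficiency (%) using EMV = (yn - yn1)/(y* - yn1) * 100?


Murphree vapor efficiency: EMV = (y_n - y_(n-1)) / (y*_n - y_(n-1)) * 100
EMV = (0.83 - 0.351) / (0.925 - 0.351) * 100 = 0.479 / 0.574 * 100 = 83.45

83.45 %


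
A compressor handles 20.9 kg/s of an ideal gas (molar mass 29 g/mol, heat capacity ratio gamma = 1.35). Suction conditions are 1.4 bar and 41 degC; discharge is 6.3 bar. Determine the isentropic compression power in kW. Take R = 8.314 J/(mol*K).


Isentropic work: W = m*(gamma/(gamma-1))*(R*T1/MW)*((P2/P1)^((gamma-1)/gamma) - 1)
T1 = 41 + 273.15 = 314.15 K
Pressure ratio = 6.3 / 1.4 = 4.5
Exponent = (1.35 - 1)/1.35 = 0.259259
(P2/P1)^exp - 1 = 4.5^0.259259 - 1 = 0.4769
W = 20.9 * 1.35 / 0.35 * 8.314 * 314.15 / 29 * 0.4769 = 3462

3462 kW


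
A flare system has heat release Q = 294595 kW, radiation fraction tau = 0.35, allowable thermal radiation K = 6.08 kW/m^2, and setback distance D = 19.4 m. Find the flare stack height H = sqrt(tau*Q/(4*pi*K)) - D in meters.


tau*Q/(4*pi*K) = 0.35 * 294595 / (4 * pi * 6.08) = 1349.52
sqrt(1349.52) = 36.7358
H = 36.7358 - 19.4 = 17.34

17.34 m


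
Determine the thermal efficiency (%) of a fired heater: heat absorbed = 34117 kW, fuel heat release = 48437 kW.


Furnace efficiency = Q_absorbed / Q_fuel * 100
= 34117 / 48437 * 100 = 70.44

70.44 %


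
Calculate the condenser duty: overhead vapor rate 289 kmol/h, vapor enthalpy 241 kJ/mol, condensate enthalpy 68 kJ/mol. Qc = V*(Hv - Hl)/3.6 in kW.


Qc = 289 * (241 - 68) / 3.6 = 289 * 173 / 3.6 = 13890

13890 kW


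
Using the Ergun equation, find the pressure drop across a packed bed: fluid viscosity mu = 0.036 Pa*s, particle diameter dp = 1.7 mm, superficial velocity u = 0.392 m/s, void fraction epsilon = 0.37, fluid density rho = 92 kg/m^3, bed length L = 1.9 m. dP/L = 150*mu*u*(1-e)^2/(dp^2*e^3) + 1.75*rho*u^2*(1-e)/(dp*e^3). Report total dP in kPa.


dp = 1.7 mm = 0.0017 m
Viscous term = 150*0.036*0.392*(1-0.37)^2 / (0.0017^2*0.37^3) = 5739290
Inertial term = 1.75*92*0.392^2*(1-0.37) / (0.0017*0.37^3) = 181002
dP/L = 5739290 + 181002 = 5920290 Pa/m
dP = 5920290 * 1.9 / 1000 = 11250 kPa

11250 kPa


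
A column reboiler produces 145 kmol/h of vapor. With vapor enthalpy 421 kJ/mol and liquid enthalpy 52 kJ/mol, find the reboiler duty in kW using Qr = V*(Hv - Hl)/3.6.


Qr = 145 * (421 - 52) / 3.6 = 145 * 369 / 3.6 = 14860

14860 kW


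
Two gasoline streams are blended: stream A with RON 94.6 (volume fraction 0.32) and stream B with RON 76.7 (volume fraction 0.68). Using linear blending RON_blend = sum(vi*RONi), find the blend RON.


Linear blending: RON_blend = sum(vi * RONi)
Contribution 1: 0.32 * 94.6 = 30.272
Contribution 2: 0.68 * 76.7 = 52.156
RON_blend = 30.272 + 52.156 = 82.428

82.428


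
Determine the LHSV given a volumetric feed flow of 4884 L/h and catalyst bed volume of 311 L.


LHSV = volumetric feed rate / catalyst volume
= 4884 L/h / 311 L
= 15.70 h^-1

15.70 h^-1


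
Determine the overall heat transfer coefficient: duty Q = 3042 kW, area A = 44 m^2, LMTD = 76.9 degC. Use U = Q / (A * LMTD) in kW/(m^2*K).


From Q = U*A*LMTD, U = Q / (A * LMTD)
U = 3042 / (44 * 76.9) = 3042 / 3383.6 = 0.8990

0.8990 kW/(m^2*K)


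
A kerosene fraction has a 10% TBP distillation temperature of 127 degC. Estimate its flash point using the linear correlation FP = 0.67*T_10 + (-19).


FP = 0.67 * 127 + (-19) = 66.09

66.09 degC


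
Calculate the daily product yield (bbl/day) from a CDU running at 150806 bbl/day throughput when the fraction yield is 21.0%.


Crude throughput = 150806 bbl/day
Fraction yield = 21.0%
yield = throughput * fraction / 100
yield = 150806 * 21.0 / 100 = 31669.26

31669.26 bbl/day


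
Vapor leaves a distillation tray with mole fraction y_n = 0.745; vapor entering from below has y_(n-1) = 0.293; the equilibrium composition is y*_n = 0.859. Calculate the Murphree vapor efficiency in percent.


Murphree vapor efficiency: EMV = (y_n - y_(n-1)) / (y*_n - y_(n-1)) * 100
EMV = (0.745 - 0.293) / (0.859 - 0.293) * 100 = 0.452 / 0.566 * 100 = 79.86

79.86 %


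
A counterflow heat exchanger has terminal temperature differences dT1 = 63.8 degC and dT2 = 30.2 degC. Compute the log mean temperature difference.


LMTD = (dT1 - dT2) / ln(dT1/dT2)
= (63.8 - 30.2) / ln(63.8 / 30.2) = 33.6 / 0.747911 = 44.93

44.93 degC


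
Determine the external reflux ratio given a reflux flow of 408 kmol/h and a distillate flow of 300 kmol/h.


Reflux ratio definition: R = L / D (liquid returned / distillate withdrawn)
L = 408 kmol/h, D = 300 kmol/h
R = 408 / 300 = 1.360

1.360


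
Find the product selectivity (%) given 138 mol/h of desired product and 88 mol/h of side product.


Selectivity = desired / (desired + undesired) * 100
Total products = 138 + 88 = 226 mol/h
S = 138 / 226 * 100
= 0.6106 * 100
= 61.06 %

61.06 %


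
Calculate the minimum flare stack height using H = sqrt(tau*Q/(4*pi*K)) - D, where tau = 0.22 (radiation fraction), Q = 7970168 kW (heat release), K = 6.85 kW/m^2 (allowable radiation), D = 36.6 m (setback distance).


tau*Q/(4*pi*K) = 0.22 * 7970168 / (4 * pi * 6.85) = 20369.9
sqrt(20369.9) = 142.723
H = 142.723 - 36.6 = 106.1

106.1 m


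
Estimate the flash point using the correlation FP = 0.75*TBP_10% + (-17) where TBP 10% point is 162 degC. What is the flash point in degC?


FP = 0.75 * 162 + (-17) = 104.5

104.5 degC


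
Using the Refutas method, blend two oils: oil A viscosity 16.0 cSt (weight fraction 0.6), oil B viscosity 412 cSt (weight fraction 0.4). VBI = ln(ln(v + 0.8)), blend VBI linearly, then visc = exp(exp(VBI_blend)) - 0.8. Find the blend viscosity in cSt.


Refutas method: VBN_i = 14.534*ln(ln(visc_i + 0.8)) + 10.975, blended linearly by mass fraction; since VBN is linear in VBI_i = ln(ln(visc_i + 0.8)) and the fractions sum to 1, blend VBI directly: visc = exp(exp(VBI_blend)) - 0.8
VBI_1 = ln(ln(16.0 + 0.8)) = 1.03723
VBI_2 = ln(ln(412 + 0.8)) = 1.79558
VBI_blend = 0.6 * 1.03723 + 0.4 * 1.79558 = 1.34057
visc_blend = exp(exp(1.34057)) - 0.8 = 44.86

44.86 cSt


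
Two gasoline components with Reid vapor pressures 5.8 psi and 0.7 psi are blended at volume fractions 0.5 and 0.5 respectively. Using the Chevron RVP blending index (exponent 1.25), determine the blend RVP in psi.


Chevron index: RVP_blend = (sum xi*RVPi^1.25)^(1/1.25)
RVP^1.25 terms: 0.5 * 5.8^1.25 + 0.5 * 0.7^1.25 = 4.82058
RVP_blend = 4.82058^(1/1.25) = 3.519

3.519 psi


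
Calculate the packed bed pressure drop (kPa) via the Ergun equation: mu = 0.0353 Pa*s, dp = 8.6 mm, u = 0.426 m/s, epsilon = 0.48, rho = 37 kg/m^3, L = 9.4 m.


dp = 8.6 mm = 0.0086 m
Viscous term = 150*0.0353*0.426*(1-0.48)^2 / (0.0086^2*0.48^3) = 74569.6
Inertial term = 1.75*37*0.426^2*(1-0.48) / (0.0086*0.48^3) = 6424.51
dP/L = 74569.6 + 6424.51 = 80994.1 Pa/m
dP = 80994.1 * 9.4 / 1000 = 761.3 kPa

761.3 kPa


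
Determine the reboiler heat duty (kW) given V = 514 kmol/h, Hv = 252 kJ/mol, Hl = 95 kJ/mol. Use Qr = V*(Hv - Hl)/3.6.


Qr = 514 * (252 - 95) / 3.6 = 514 * 157 / 3.6 = 22420

22420 kW


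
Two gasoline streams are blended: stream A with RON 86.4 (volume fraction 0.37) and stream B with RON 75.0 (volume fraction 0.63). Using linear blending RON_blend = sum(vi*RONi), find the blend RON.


Linear blending: RON_blend = sum(vi * RONi)
Contribution 1: 0.37 * 86.4 = 31.968
Contribution 2: 0.63 * 75.0 = 47.25
RON_blend = 31.968 + 47.25 = 79.218

79.218


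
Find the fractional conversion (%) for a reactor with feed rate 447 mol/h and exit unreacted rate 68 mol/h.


X = (F_in - F_out) / F_in * 100
Moles reacted = 447 - 68 = 379
X = 379 / 447 * 100
= 0.8479 * 100
= 84.79 %

84.79 %


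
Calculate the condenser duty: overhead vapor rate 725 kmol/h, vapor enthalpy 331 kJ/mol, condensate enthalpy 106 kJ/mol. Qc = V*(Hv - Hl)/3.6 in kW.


Qc = 725 * (331 - 106) / 3.6 = 725 * 225 / 3.6 = 45310

45310 kW


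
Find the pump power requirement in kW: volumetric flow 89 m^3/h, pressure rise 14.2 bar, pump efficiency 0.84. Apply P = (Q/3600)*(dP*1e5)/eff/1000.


Q = 89 / 3600 = 0.0247222 m^3/s
P = 0.0247222 * (14.2 * 1e5) / 0.84 / 1000 = 41.79

41.79 kW


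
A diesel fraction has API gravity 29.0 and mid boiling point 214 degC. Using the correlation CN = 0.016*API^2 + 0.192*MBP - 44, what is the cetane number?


CN = 0.016 * 29.0^2 + 0.192 * 214 - 44
CN = 13.456 + 41.088 - 44 = 10.544

10.544


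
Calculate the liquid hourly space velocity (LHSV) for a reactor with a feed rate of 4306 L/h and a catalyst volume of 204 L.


LHSV = volumetric feed rate / catalyst volume
= 4306 L/h / 204 L
= 21.11 h^-1

21.11 h^-1


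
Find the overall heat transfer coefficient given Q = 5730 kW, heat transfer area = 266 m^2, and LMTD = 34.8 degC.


From Q = U*A*LMTD, U = Q / (A * LMTD)
U = 5730 / (266 * 34.8) = 5730 / 9256.8 = 0.6190

0.6190 kW/(m^2*K)


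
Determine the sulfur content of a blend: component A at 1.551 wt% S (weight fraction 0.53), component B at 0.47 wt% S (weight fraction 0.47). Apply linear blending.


Linear sulfur blending: S_blend = x1*S1 + x2*S2
Contribution 1: 0.53 * 1.551 = 0.82203 wt%
Contribution 2: 0.47 * 0.47 = 0.2209 wt%
S_blend = 0.82203 + 0.2209 = 1.04293

1.04293 wt%


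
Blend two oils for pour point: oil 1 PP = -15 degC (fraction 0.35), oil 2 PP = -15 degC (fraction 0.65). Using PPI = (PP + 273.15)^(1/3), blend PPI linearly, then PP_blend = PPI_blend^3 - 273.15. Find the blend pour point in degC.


PPI_1 = (-15 + 273.15)^(1/3) = 6.36733
PPI_2 = (-15 + 273.15)^(1/3) = 6.36733
PPI_blend = 0.35 * 6.36733 + 0.65 * 6.36733 = 6.36733
PP_blend = 6.36733^3 - 273.15 = 258.15 - 273.15 = -15

-15 degC


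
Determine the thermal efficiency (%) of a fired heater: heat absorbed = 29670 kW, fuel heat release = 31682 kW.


Furnace efficiency = Q_absorbed / Q_fuel * 100
= 29670 / 31682 * 100 = 93.65

93.65 %


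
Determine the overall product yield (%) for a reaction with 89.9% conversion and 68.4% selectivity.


Overall yield = conversion (%) * selectivity (%) / 100
Conversion = 89.9%, Selectivity = 68.4%
Y = 89.9 * 68.4 / 100
= 61.4916 %

61.4916 %


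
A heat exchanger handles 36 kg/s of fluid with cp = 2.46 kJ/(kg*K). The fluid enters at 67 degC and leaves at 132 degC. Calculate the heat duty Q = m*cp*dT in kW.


Q = m_dot * cp * delta_T
delta_T = 132 - 67 = 65 K
Q = 36 * 2.46 * 65
= 88.56 * 65
= 5756.4 kW

5756.4 kW


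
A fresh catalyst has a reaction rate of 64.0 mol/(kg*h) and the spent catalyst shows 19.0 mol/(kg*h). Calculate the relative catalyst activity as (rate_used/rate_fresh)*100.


Activity (%) = (rate_used / rate_fresh) * 100
rate_used = 19.0, rate_fresh = 64.0
= (19.0 / 64.0) * 100
= 0.2969 * 100 = 29.69

29.69 %


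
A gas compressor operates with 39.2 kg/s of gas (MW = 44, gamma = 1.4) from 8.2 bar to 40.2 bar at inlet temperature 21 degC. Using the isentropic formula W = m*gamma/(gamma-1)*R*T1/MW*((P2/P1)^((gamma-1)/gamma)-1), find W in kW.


Isentropic work: W = m*(gamma/(gamma-1))*(R*T1/MW)*((P2/P1)^((gamma-1)/gamma) - 1)
T1 = 21 + 273.15 = 294.15 K
Pressure ratio = 40.2 / 8.2 = 4.90244
Exponent = (1.4 - 1)/1.4 = 0.285714
(P2/P1)^exp - 1 = 4.90244^0.285714 - 1 = 0.574927
W = 39.2 * 1.4 / 0.4 * 8.314 * 294.15 / 44 * 0.574927 = 4384

4384 kW


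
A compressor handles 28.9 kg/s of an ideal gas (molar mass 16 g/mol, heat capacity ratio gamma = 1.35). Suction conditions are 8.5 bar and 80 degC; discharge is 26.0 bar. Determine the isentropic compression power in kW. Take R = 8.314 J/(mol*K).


Isentropic work: W = m*(gamma/(gamma-1))*(R*T1/MW)*((P2/P1)^((gamma-1)/gamma) - 1)
T1 = 80 + 273.15 = 353.15 K
Pressure ratio = 26.0 / 8.5 = 3.05882
Exponent = (1.35 - 1)/1.35 = 0.259259
(P2/P1)^exp - 1 = 3.05882^0.259259 - 1 = 0.336239
W = 28.9 * 1.35 / 0.35 * 8.314 * 353.15 / 16 * 0.336239 = 6878

6878 kW


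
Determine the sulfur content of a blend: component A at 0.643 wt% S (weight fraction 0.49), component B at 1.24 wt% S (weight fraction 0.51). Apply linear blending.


Linear sulfur blending: S_blend = x1*S1 + x2*S2
Contribution 1: 0.49 * 0.643 = 0.31507 wt%
Contribution 2: 0.51 * 1.24 = 0.6324 wt%
S_blend = 0.31507 + 0.6324 = 0.94747

0.94747 wt%


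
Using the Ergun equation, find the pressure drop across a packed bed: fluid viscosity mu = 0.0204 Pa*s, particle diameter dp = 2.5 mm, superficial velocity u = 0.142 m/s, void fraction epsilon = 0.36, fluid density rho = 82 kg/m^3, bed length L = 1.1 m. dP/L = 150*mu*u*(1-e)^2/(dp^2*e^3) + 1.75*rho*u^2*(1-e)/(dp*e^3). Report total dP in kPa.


dp = 2.5 mm = 0.0025 m
Viscous term = 150*0.0204*0.142*(1-0.36)^2 / (0.0025^2*0.36^3) = 610355
Inertial term = 1.75*82*0.142^2*(1-0.36) / (0.0025*0.36^3) = 15876.7
dP/L = 610355 + 15876.7 = 626232 Pa/m
dP = 626232 * 1.1 / 1000 = 688.9 kPa

688.9 kPa


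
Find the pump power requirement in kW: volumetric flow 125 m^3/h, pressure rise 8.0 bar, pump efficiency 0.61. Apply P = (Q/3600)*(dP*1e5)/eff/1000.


Q = 125 / 3600 = 0.0347222 m^3/s
P = 0.0347222 * (8.0 * 1e5) / 0.61 / 1000 = 45.54

45.54 kW


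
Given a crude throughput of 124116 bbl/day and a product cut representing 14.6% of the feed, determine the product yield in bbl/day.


Crude throughput = 124116 bbl/day
Fraction yield = 14.6%
yield = throughput * fraction / 100
yield = 124116 * 14.6 / 100 = 18120.936

18120.936 bbl/day


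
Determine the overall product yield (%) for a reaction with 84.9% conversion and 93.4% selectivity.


Overall yield = conversion (%) * selectivity (%) / 100
Conversion = 84.9%, Selectivity = 93.4%
Y = 84.9 * 93.4 / 100
= 79.2966 %

79.2966 %


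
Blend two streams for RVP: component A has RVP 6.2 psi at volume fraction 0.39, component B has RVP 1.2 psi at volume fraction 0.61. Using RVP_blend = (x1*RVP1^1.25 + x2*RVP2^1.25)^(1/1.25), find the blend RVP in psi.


Chevron index: RVP_blend = (sum xi*RVPi^1.25)^(1/1.25)
RVP^1.25 terms: 0.39 * 6.2^1.25 + 0.61 * 1.2^1.25 = 4.58166
RVP_blend = 4.58166^(1/1.25) = 3.379

3.379 psi


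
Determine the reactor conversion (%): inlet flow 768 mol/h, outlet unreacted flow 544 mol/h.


X = (F_in - F_out) / F_in * 100
Moles reacted = 768 - 544 = 224
X = 224 / 768 * 100
= 0.2917 * 100
= 29.17 %

29.17 %


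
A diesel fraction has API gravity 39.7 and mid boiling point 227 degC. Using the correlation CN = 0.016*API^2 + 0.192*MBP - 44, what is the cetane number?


CN = 0.016 * 39.7^2 + 0.192 * 227 - 44
CN = 25.21744 + 43.584 - 44 = 24.80144

24.80144


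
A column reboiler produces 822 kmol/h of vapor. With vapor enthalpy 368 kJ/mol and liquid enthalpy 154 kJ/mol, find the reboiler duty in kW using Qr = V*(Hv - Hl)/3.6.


Qr = 822 * (368 - 154) / 3.6 = 822 * 214 / 3.6 = 48860

48860 kW


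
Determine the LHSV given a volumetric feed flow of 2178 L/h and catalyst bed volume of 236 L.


LHSV = volumetric feed rate / catalyst volume
= 2178 L/h / 236 L
= 9.229 h^-1

9.229 h^-1


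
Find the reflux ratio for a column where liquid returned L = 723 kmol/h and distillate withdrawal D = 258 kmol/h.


Reflux ratio definition: R = L / D (liquid returned / distillate withdrawn)
L = 723 kmol/h, D = 258 kmol/h
R = 723 / 258 = 2.802

2.802


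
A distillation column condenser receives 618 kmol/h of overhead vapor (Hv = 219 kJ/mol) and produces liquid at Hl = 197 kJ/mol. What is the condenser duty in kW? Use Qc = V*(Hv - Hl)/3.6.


Qc = 618 * (219 - 197) / 3.6 = 618 * 22 / 3.6 = 3777

3777 kW


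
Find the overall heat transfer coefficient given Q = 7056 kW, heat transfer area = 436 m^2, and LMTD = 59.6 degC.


From Q = U*A*LMTD, U = Q / (A * LMTD)
U = 7056 / (436 * 59.6) = 7056 / 25985.6 = 0.2715

0.2715 kW/(m^2*K)


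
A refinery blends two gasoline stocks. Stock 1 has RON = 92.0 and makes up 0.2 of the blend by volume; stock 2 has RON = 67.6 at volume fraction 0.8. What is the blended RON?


Linear blending: RON_blend = sum(vi * RONi)
Contribution 1: 0.2 * 92.0 = 18.4
Contribution 2: 0.8 * 67.6 = 54.08
RON_blend = 18.4 + 54.08 = 72.48

72.48


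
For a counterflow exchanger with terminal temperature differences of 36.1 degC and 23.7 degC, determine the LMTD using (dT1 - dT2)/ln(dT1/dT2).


LMTD = (dT1 - dT2) / ln(dT1/dT2)
= (36.1 - 23.7) / ln(36.1 / 23.7) = 12.4 / 0.420818 = 29.47

29.47 degC


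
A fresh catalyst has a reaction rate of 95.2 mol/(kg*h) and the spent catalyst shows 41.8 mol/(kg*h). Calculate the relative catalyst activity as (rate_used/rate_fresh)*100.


Activity (%) = (rate_used / rate_fresh) * 100
rate_used = 41.8, rate_fresh = 95.2
= (41.8 / 95.2) * 100
= 0.4391 * 100 = 43.91

43.91 %


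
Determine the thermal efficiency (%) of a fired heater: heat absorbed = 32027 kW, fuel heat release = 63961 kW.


Furnace efficiency = Q_absorbed / Q_fuel * 100
= 32027 / 63961 * 100 = 50.07

50.07 %


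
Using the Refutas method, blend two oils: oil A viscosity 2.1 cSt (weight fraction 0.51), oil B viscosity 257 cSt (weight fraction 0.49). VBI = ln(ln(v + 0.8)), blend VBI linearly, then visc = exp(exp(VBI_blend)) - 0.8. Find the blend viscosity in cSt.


Refutas method: VBN_i = 14.534*ln(ln(visc_i + 0.8)) + 10.975, blended linearly by mass fraction; since VBN is linear in VBI_i = ln(ln(visc_i + 0.8)) and the fractions sum to 1, blend VBI directly: visc = exp(exp(VBI_blend)) - 0.8
VBI_1 = ln(ln(2.1 + 0.8)) = 0.0627032
VBI_2 = ln(ln(257 + 0.8)) = 1.71419
VBI_blend = 0.51 * 0.0627032 + 0.49 * 1.71419 = 0.871932
visc_blend = exp(exp(0.871932)) - 0.8 = 10.13

10.13 cSt


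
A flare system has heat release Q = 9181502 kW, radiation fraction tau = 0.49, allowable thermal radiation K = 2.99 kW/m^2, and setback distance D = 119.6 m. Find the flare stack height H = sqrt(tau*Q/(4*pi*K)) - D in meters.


tau*Q/(4*pi*K) = 0.49 * 9181502 / (4 * pi * 2.99) = 119737
sqrt(119737) = 346.03
H = 346.03 - 119.6 = 226.4

226.4 m


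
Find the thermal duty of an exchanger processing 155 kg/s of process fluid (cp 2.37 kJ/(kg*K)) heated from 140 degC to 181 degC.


Q = m_dot * cp * delta_T
delta_T = 181 - 140 = 41 K
Q = 155 * 2.37 * 41
= 367.35 * 41
= 15061.35 kW

15061.35 kW


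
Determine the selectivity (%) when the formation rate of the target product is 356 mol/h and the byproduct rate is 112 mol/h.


Selectivity = desired / (desired + undesired) * 100
Total products = 356 + 112 = 468 mol/h
S = 356 / 468 * 100
= 0.7607 * 100
= 76.07 %

76.07 %


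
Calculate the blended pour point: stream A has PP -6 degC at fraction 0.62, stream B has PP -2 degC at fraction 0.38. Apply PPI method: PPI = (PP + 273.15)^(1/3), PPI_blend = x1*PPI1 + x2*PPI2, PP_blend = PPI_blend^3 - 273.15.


PPI_1 = (-6 + 273.15)^(1/3) = 6.440482
PPI_2 = (-2 + 273.15)^(1/3) = 6.472467
PPI_blend = 0.62 * 6.440482 + 0.38 * 6.472467 = 6.452636
PP_blend = 6.452636^3 - 273.15 = 268.6653 - 273.15 = -4.48

-4.48 degC


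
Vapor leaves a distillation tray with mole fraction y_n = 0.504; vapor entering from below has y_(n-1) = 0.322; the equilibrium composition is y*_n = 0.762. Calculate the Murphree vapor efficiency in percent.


Murphree vapor efficiency: EMV = (y_n - y_(n-1)) / (y*_n - y_(n-1)) * 100
EMV = (0.504 - 0.322) / (0.762 - 0.322) * 100 = 0.182 / 0.44 * 100 = 41.36

41.36 %


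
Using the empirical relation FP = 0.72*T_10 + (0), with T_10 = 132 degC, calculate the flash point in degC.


FP = 0.72 * 132 + (0) = 95.04

95.04 degC


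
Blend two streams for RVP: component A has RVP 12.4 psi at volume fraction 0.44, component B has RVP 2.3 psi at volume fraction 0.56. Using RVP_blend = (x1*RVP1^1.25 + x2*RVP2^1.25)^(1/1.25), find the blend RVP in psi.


Chevron index: RVP_blend = (sum xi*RVPi^1.25)^(1/1.25)
RVP^1.25 terms: 0.44 * 12.4^1.25 + 0.56 * 2.3^1.25 = 11.8245
RVP_blend = 11.8245^(1/1.25) = 7.215

7.215 psi


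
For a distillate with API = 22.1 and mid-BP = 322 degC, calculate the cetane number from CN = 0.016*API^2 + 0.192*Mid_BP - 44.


CN = 0.016 * 22.1^2 + 0.192 * 322 - 44
CN = 7.81456 + 61.824 - 44 = 25.63856

25.63856


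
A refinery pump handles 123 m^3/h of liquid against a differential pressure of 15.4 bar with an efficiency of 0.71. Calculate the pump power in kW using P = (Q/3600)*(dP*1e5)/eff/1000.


Q = 123 / 3600 = 0.0341667 m^3/s
P = 0.0341667 * (15.4 * 1e5) / 0.71 / 1000 = 74.11

74.11 kW


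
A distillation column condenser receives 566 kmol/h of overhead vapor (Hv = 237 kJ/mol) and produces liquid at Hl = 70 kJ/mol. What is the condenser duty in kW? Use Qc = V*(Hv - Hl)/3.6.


Qc = 566 * (237 - 70) / 3.6 = 566 * 167 / 3.6 = 26260

26260 kW


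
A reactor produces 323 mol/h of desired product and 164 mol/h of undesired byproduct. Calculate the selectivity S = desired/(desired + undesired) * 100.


Selectivity = desired / (desired + undesired) * 100
Total products = 323 + 164 = 487 mol/h
S = 323 / 487 * 100
= 0.6632 * 100
= 66.32 %

66.32 %


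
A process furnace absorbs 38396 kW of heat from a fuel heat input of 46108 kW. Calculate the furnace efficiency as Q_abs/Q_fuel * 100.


Furnace efficiency = Q_absorbed / Q_fuel * 100
= 38396 / 46108 * 100 = 83.27

83.27 %


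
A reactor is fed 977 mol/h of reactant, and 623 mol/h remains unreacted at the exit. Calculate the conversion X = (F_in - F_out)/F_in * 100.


X = (F_in - F_out) / F_in * 100
Moles reacted = 977 - 623 = 354
X = 354 / 977 * 100
= 0.3623 * 100
= 36.23 %

36.23 %


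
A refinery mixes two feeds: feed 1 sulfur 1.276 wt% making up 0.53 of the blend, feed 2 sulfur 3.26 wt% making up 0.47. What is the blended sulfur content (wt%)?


Linear sulfur blending: S_blend = x1*S1 + x2*S2
Contribution 1: 0.53 * 1.276 = 0.67628 wt%
Contribution 2: 0.47 * 3.26 = 1.5322 wt%
S_blend = 0.67628 + 1.5322 = 2.20848

2.20848 wt%


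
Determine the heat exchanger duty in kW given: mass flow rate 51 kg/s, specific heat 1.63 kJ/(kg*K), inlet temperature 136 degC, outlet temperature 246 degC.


Q = m_dot * cp * delta_T
delta_T = 246 - 136 = 110 K
Q = 51 * 1.63 * 110
= 83.13 * 110
= 9144.3 kW

9144.3 kW


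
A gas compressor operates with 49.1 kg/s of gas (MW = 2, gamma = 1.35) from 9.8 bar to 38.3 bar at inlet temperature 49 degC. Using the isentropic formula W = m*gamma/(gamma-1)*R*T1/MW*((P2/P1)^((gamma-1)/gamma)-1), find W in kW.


Isentropic work: W = m*(gamma/(gamma-1))*(R*T1/MW)*((P2/P1)^((gamma-1)/gamma) - 1)
T1 = 49 + 273.15 = 322.15 K
Pressure ratio = 38.3 / 9.8 = 3.90816
Exponent = (1.35 - 1)/1.35 = 0.259259
(P2/P1)^exp - 1 = 3.90816^0.259259 - 1 = 0.423883
W = 49.1 * 1.35 / 0.35 * 8.314 * 322.15 / 2 * 0.423883 = 107500

107500 kW


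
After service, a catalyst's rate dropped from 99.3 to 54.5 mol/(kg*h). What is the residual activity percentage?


Activity (%) = (rate_used / rate_fresh) * 100
rate_used = 54.5, rate_fresh = 99.3
= (54.5 / 99.3) * 100
= 0.5488 * 100 = 54.88

54.88 %


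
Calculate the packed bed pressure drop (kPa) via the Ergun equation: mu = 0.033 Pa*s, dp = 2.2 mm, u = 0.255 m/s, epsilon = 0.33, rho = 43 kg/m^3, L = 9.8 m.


dp = 2.2 mm = 0.0022 m
Viscous term = 150*0.033*0.255*(1-0.33)^2 / (0.0022^2*0.33^3) = 3257680
Inertial term = 1.75*43*0.255^2*(1-0.33) / (0.0022*0.33^3) = 41466.5
dP/L = 3257680 + 41466.5 = 3299150 Pa/m
dP = 3299150 * 9.8 / 1000 = 32330 kPa

32330 kPa


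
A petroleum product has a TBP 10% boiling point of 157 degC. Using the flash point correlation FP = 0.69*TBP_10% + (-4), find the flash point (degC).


FP = 0.69 * 157 + (-4) = 104.33

104.33 degC


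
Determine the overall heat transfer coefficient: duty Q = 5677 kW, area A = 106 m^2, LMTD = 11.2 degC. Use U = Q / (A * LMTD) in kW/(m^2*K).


From Q = U*A*LMTD, U = Q / (A * LMTD)
U = 5677 / (106 * 11.2) = 5677 / 1187.2 = 4.782

4.782 kW/(m^2*K)


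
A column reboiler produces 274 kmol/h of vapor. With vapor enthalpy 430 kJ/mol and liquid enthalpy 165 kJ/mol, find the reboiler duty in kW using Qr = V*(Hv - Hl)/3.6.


Qr = 274 * (430 - 165) / 3.6 = 274 * 265 / 3.6 = 20170

20170 kW


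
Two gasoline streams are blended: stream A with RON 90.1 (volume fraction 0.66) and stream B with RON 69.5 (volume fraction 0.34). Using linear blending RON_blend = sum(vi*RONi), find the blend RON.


Linear blending: RON_blend = sum(vi * RONi)
Contribution 1: 0.66 * 90.1 = 59.466
Contribution 2: 0.34 * 69.5 = 23.63
RON_blend = 59.466 + 23.63 = 83.096

83.096


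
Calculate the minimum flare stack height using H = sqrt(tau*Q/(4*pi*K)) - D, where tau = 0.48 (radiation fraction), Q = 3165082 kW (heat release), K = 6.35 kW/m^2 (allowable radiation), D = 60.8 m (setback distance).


tau*Q/(4*pi*K) = 0.48 * 3165082 / (4 * pi * 6.35) = 19038.9
sqrt(19038.9) = 137.982
H = 137.982 - 60.8 = 77.18

77.18 m


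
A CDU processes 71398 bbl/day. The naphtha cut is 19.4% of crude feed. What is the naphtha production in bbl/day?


Crude throughput = 71398 bbl/day
Fraction yield = 19.4%
yield = throughput * fraction / 100
yield = 71398 * 19.4 / 100 = 13851.212

13851.212 bbl/day


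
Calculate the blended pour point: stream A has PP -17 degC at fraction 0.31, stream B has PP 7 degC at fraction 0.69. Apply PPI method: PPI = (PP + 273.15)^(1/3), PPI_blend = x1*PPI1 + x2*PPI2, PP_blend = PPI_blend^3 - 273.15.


PPI_1 = (-17 + 273.15)^(1/3) = 6.350844
PPI_2 = (7 + 273.15)^(1/3) = 6.543301
PPI_blend = 0.31 * 6.350844 + 0.69 * 6.543301 = 6.483639
PP_blend = 6.483639^3 - 273.15 = 272.5565 - 273.15 = -0.59

-0.59 degC


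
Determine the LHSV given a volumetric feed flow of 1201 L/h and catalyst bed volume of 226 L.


LHSV = volumetric feed rate / catalyst volume
= 1201 L/h / 226 L
= 5.314 h^-1

5.314 h^-1


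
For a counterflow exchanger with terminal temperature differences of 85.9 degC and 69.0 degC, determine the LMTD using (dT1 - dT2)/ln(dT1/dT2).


LMTD = (dT1 - dT2) / ln(dT1/dT2)
= (85.9 - 69.0) / ln(85.9 / 69.0) = 16.9 / 0.219077 = 77.14

77.14 degC


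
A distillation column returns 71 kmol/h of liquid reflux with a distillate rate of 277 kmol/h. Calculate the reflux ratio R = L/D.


Reflux ratio definition: R = L / D (liquid returned / distillate withdrawn)
L = 71 kmol/h, D = 277 kmol/h
R = 71 / 277 = 0.2563

0.2563


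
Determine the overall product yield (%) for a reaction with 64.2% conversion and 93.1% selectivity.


Overall yield = conversion (%) * selectivity (%) / 100
Conversion = 64.2%, Selectivity = 93.1%
Y = 64.2 * 93.1 / 100
= 59.7702 %

59.7702 %


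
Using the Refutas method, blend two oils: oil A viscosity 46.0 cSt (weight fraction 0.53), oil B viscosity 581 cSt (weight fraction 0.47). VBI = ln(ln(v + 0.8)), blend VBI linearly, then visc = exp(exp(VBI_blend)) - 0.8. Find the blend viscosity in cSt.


Refutas method: VBN_i = 14.534*ln(ln(visc_i + 0.8)) + 10.975, blended linearly by mass fraction; since VBN is linear in VBI_i = ln(ln(visc_i + 0.8)) and the fractions sum to 1, blend VBI directly: visc = exp(exp(VBI_blend)) - 0.8
VBI_1 = ln(ln(46.0 + 0.8)) = 1.347
VBI_2 = ln(ln(581 + 0.8)) = 1.85099
VBI_blend = 0.53 * 1.347 + 0.47 * 1.85099 = 1.58388
visc_blend = exp(exp(1.58388)) - 0.8 = 130.0

130.0 cSt


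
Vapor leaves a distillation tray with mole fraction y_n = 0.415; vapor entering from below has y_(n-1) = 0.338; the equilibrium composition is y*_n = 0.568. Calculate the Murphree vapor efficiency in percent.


Murphree vapor efficiency: EMV = (y_n - y_(n-1)) / (y*_n - y_(n-1)) * 100
EMV = (0.415 - 0.338) / (0.568 - 0.338) * 100 = 0.077 / 0.23 * 100 = 33.48

33.48 %


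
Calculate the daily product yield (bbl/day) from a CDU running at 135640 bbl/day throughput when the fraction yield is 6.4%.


Crude throughput = 135640 bbl/day
Fraction yield = 6.4%
yield = throughput * fraction / 100
yield = 135640 * 6.4 / 100 = 8680.96

8680.96 bbl/day


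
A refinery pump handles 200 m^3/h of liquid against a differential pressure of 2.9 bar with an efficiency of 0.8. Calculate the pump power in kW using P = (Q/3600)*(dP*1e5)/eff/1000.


Q = 200 / 3600 = 0.0555556 m^3/s
P = 0.0555556 * (2.9 * 1e5) / 0.8 / 1000 = 20.14

20.14 kW


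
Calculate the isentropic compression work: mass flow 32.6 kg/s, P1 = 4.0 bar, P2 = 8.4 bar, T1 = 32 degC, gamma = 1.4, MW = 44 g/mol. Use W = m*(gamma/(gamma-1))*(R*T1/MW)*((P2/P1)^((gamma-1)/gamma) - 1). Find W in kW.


Isentropic work: W = m*(gamma/(gamma-1))*(R*T1/MW)*((P2/P1)^((gamma-1)/gamma) - 1)
T1 = 32 + 273.15 = 305.15 K
Pressure ratio = 8.4 / 4.0 = 2.1
Exponent = (1.4 - 1)/1.4 = 0.285714
(P2/P1)^exp - 1 = 2.1^0.285714 - 1 = 0.236125
W = 32.6 * 1.4 / 0.4 * 8.314 * 305.15 / 44 * 0.236125 = 1553

1553 kW


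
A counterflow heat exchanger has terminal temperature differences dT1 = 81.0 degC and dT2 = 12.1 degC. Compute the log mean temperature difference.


LMTD = (dT1 - dT2) / ln(dT1/dT2)
= (81.0 - 12.1) / ln(81.0 / 12.1) = 68.9 / 1.90124 = 36.24

36.24 degC


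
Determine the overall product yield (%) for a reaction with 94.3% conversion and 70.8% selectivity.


Overall yield = conversion (%) * selectivity (%) / 100
Conversion = 94.3%, Selectivity = 70.8%
Y = 94.3 * 70.8 / 100
= 66.7644 %

66.7644 %


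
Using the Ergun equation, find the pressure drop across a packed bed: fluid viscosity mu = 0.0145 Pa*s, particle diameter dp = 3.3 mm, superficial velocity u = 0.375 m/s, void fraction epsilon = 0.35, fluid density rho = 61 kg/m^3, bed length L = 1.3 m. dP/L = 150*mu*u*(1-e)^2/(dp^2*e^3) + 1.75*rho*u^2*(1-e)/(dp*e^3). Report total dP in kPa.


dp = 3.3 mm = 0.0033 m
Viscous term = 150*0.0145*0.375*(1-0.35)^2 / (0.0033^2*0.35^3) = 738049
Inertial term = 1.75*61*0.375^2*(1-0.35) / (0.0033*0.35^3) = 68964.5
dP/L = 738049 + 68964.5 = 807014 Pa/m
dP = 807014 * 1.3 / 1000 = 1049 kPa

1049 kPa


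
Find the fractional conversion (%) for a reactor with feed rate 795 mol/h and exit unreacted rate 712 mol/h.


X = (F_in - F_out) / F_in * 100
Moles reacted = 795 - 712 = 83
X = 83 / 795 * 100
= 0.1044 * 100
= 10.44 %

10.44 %


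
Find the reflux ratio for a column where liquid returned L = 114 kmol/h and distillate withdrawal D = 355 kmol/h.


Reflux ratio definition: R = L / D (liquid returned / distillate withdrawn)
L = 114 kmol/h, D = 355 kmol/h
R = 114 / 355 = 0.3211

0.3211


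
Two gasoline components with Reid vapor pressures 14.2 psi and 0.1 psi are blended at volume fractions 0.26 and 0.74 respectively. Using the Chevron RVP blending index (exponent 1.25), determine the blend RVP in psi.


Chevron index: RVP_blend = (sum xi*RVPi^1.25)^(1/1.25)
RVP^1.25 terms: 0.26 * 14.2^1.25 + 0.74 * 0.1^1.25 = 7.20855
RVP_blend = 7.20855^(1/1.25) = 4.856

4.856 psi


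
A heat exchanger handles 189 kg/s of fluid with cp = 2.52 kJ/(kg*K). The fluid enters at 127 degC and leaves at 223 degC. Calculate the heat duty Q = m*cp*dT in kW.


Q = m_dot * cp * delta_T
delta_T = 223 - 127 = 96 K
Q = 189 * 2.52 * 96
= 476.28 * 96
= 45722.88 kW

45722.88 kW


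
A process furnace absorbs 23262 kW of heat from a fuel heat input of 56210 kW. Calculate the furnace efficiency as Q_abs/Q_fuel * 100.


Furnace efficiency = Q_absorbed / Q_fuel * 100
= 23262 / 56210 * 100 = 41.38

41.38 %


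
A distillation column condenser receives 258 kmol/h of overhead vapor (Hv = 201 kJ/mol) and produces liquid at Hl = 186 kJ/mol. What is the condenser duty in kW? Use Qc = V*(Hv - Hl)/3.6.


Qc = 258 * (201 - 186) / 3.6 = 258 * 15 / 3.6 = 1075

1075 kW


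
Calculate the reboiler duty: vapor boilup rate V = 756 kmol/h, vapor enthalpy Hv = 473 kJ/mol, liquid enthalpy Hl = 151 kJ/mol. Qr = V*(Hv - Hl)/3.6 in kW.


Qr = 756 * (473 - 151) / 3.6 = 756 * 322 / 3.6 = 67620

67620 kW


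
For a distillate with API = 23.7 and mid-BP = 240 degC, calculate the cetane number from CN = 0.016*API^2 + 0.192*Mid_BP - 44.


CN = 0.016 * 23.7^2 + 0.192 * 240 - 44
CN = 8.98704 + 46.08 - 44 = 11.06704

11.06704


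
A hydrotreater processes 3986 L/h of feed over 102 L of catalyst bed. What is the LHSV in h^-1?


LHSV = volumetric feed rate / catalyst volume
= 3986 L/h / 102 L
= 39.08 h^-1

39.08 h^-1


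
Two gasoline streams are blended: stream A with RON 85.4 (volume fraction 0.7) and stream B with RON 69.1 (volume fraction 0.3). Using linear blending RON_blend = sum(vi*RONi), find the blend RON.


Linear blending: RON_blend = sum(vi * RONi)
Contribution 1: 0.7 * 85.4 = 59.78
Contribution 2: 0.3 * 69.1 = 20.73
RON_blend = 59.78 + 20.73 = 80.51

80.51


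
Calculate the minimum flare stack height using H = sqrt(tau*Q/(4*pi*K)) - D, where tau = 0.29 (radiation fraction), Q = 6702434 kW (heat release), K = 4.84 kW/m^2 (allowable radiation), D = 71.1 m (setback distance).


tau*Q/(4*pi*K) = 0.29 * 6702434 / (4 * pi * 4.84) = 31957.7
sqrt(31957.7) = 178.767
H = 178.767 - 71.1 = 107.7

107.7 m


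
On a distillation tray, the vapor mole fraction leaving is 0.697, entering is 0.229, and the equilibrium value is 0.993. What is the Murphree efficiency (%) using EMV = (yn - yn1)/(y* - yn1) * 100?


Murphree vapor efficiency: EMV = (y_n - y_(n-1)) / (y*_n - y_(n-1)) * 100
EMV = (0.697 - 0.229) / (0.993 - 0.229) * 100 = 0.468 / 0.764 * 100 = 61.26

61.26 %


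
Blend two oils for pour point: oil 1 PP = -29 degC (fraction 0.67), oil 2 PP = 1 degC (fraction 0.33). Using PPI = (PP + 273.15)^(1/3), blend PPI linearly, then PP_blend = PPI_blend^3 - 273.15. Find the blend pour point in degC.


PPI_1 = (-29 + 273.15)^(1/3) = 6.25008
PPI_2 = (1 + 273.15)^(1/3) = 6.49625
PPI_blend = 0.67 * 6.25008 + 0.33 * 6.49625 = 6.331316
PP_blend = 6.331316^3 - 273.15 = 253.7944 - 273.15 = -19.36

-19.36 degC


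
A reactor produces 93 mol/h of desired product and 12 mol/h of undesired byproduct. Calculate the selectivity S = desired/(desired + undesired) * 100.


Selectivity = desired / (desired + undesired) * 100
Total products = 93 + 12 = 105 mol/h
S = 93 / 105 * 100
= 0.8857 * 100
= 88.57 %

88.57 %


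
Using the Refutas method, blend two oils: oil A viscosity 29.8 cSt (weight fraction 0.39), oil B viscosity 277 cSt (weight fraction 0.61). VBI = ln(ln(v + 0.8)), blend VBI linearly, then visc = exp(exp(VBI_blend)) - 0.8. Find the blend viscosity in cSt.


Refutas method: VBN_i = 14.534*ln(ln(visc_i + 0.8)) + 10.975, blended linearly by mass fraction; since VBN is linear in VBI_i = ln(ln(visc_i + 0.8)) and the fractions sum to 1, blend VBI directly: visc = exp(exp(VBI_blend)) - 0.8
VBI_1 = ln(ln(29.8 + 0.8)) = 1.22993
VBI_2 = ln(ln(277 + 0.8)) = 1.72756
VBI_blend = 0.39 * 1.22993 + 0.61 * 1.72756 = 1.53348
visc_blend = exp(exp(1.53348)) - 0.8 = 102.2

102.2 cSt


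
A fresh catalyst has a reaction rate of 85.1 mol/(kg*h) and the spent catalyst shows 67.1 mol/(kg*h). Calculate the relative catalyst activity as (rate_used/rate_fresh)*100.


Activity (%) = (rate_used / rate_fresh) * 100
rate_used = 67.1, rate_fresh = 85.1
= (67.1 / 85.1) * 100
= 0.7885 * 100 = 78.85

78.85 %


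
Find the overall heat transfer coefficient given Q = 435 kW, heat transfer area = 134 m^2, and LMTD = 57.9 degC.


From Q = U*A*LMTD, U = Q / (A * LMTD)
U = 435 / (134 * 57.9) = 435 / 7758.6 = 0.05607

0.05607 kW/(m^2*K)


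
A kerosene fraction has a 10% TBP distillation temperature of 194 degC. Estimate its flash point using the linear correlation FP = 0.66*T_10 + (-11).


FP = 0.66 * 194 + (-11) = 117.04

117.04 degC


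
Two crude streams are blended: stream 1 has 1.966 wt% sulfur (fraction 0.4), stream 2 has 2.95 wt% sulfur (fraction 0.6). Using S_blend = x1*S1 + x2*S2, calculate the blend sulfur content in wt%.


Linear sulfur blending: S_blend = x1*S1 + x2*S2
Contribution 1: 0.4 * 1.966 = 0.7864 wt%
Contribution 2: 0.6 * 2.95 = 1.77 wt%
S_blend = 0.7864 + 1.77 = 2.5564

2.5564 wt%


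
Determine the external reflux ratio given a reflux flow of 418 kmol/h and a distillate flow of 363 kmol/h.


Reflux ratio definition: R = L / D (liquid returned / distillate withdrawn)
L = 418 kmol/h, D = 363 kmol/h
R = 418 / 363 = 1.152

1.152


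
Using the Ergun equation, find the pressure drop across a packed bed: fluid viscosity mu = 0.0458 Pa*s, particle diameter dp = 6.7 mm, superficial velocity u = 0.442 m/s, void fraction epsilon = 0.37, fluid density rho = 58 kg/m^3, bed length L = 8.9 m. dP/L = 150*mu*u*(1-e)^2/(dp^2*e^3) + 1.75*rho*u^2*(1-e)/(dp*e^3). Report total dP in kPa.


dp = 6.7 mm = 0.0067 m
Viscous term = 150*0.0458*0.442*(1-0.37)^2 / (0.0067^2*0.37^3) = 530036
Inertial term = 1.75*58*0.442^2*(1-0.37) / (0.0067*0.37^3) = 36810.5
dP/L = 530036 + 36810.5 = 566846 Pa/m
dP = 566846 * 8.9 / 1000 = 5045 kPa

5045 kPa


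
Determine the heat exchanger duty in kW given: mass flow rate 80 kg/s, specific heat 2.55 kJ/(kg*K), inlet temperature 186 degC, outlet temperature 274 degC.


Q = m_dot * cp * delta_T
delta_T = 274 - 186 = 88 K
Q = 80 * 2.55 * 88
= 204 * 88
= 17952 kW

17952 kW


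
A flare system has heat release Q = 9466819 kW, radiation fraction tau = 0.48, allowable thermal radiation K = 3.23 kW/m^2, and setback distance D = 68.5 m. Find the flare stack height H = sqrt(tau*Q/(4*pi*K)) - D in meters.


tau*Q/(4*pi*K) = 0.48 * 9466819 / (4 * pi * 3.23) = 111952
sqrt(111952) = 334.592
H = 334.592 - 68.5 = 266.1

266.1 m


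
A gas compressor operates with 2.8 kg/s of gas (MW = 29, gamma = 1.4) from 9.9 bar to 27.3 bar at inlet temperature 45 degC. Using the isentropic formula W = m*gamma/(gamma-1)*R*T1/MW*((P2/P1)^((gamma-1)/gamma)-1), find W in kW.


Isentropic work: W = m*(gamma/(gamma-1))*(R*T1/MW)*((P2/P1)^((gamma-1)/gamma) - 1)
T1 = 45 + 273.15 = 318.15 K
Pressure ratio = 27.3 / 9.9 = 2.75758
Exponent = (1.4 - 1)/1.4 = 0.285714
(P2/P1)^exp - 1 = 2.75758^0.285714 - 1 = 0.33618
W = 2.8 * 1.4 / 0.4 * 8.314 * 318.15 / 29 * 0.33618 = 300.5

300.5 kW


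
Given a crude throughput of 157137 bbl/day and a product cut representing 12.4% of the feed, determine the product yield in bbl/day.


Crude throughput = 157137 bbl/day
Fraction yield = 12.4%
yield = throughput * fraction / 100
yield = 157137 * 12.4 / 100 = 19484.988

19484.988 bbl/day


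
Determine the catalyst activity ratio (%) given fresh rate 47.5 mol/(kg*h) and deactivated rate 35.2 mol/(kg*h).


Activity (%) = (rate_used / rate_fresh) * 100
rate_used = 35.2, rate_fresh = 47.5
= (35.2 / 47.5) * 100
= 0.7411 * 100 = 74.11

74.11 %


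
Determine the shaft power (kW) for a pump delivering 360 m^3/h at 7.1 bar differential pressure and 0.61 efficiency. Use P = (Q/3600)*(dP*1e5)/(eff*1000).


Q = 360 / 3600 = 0.1 m^3/s
P = 0.1 * (7.1 * 1e5) / 0.61 / 1000 = 116.4

116.4 kW


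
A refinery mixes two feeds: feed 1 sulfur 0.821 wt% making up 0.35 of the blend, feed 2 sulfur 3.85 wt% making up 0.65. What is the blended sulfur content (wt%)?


Linear sulfur blending: S_blend = x1*S1 + x2*S2
Contribution 1: 0.35 * 0.821 = 0.28735 wt%
Contribution 2: 0.65 * 3.85 = 2.5025 wt%
S_blend = 0.28735 + 2.5025 = 2.78985

2.78985 wt%
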